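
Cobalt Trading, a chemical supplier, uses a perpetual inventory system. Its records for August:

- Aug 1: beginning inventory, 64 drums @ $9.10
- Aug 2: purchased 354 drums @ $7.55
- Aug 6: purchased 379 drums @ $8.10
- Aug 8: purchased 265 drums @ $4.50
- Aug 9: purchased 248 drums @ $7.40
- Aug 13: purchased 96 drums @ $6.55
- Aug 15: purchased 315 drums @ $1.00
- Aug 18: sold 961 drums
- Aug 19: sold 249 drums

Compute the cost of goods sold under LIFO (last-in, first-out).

COGS = $6,288.10

Aug 18, 961 sold [LIFO — newest first]: 315 @ $1.00 + 96 @ $6.55 + 248 @ $7.40 + 265 @ $4.50 + 37 @ $8.10 = $4,271.20
Aug 19, 249 sold [LIFO — newest first]: 249 @ $8.10 = $2,016.90
Total COGS = $4,271.20 + $2,016.90 = $6,288.10
Ending inventory: 64 @ $9.10 + 354 @ $7.55 + 93 @ $8.10 = $4,008.40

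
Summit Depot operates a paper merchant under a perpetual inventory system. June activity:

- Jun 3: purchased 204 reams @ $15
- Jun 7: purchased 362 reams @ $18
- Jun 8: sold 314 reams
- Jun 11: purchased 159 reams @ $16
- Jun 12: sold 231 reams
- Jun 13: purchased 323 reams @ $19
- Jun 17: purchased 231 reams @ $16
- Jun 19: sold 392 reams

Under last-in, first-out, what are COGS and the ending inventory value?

Jun 8, 314 sold [LIFO — newest first]: 314 @ $18 = $5,652
Jun 12, 231 sold [LIFO — newest first]: 159 @ $16 + 48 @ $18 + 24 @ $15 = $3,768
Jun 19, 392 sold [LIFO — newest first]: 231 @ $16 + 161 @ $19 = $6,755
Total COGS = $5,652 + $3,768 + $6,755 = $16,175
Ending inventory: 180 @ $15 + 162 @ $19 = $5,778

COGS = $16,175; ending inventory = $5,778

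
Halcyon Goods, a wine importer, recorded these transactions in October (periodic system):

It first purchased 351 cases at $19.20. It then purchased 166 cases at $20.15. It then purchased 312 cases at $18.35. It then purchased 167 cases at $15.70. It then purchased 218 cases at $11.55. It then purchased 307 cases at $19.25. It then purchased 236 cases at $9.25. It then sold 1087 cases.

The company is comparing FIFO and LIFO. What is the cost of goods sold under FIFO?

COGS = $19,482.25

FIFO COGS: 351 @ $19.20 + 166 @ $20.15 + 312 @ $18.35 + 167 @ $15.70 + 91 @ $11.55 = $19,482.25
LIFO COGS: 236 @ $9.25 + 307 @ $19.25 + 218 @ $11.55 + 167 @ $15.70 + 159 @ $18.35 = $16,150.20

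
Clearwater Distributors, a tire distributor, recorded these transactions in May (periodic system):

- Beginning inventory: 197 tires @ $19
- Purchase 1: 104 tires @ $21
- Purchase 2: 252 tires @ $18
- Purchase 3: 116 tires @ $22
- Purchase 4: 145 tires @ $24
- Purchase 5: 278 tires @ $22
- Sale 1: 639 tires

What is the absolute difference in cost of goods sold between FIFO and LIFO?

FIFO COGS: 197 @ $19 + 104 @ $21 + 252 @ $18 + 86 @ $22 = $12,355
LIFO COGS: 278 @ $22 + 145 @ $24 + 116 @ $22 + 100 @ $18 = $13,948
Difference = |$12,355 − $13,948| = $1,593

$1,593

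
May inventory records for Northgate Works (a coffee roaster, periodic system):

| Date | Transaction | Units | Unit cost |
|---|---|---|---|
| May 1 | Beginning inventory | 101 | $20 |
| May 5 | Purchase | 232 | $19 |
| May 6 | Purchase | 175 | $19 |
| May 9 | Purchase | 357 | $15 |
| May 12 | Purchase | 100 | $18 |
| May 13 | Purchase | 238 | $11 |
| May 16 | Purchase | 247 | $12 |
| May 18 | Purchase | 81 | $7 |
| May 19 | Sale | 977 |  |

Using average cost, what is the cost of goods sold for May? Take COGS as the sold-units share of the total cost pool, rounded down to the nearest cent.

May 19, sell 977: 977/1531 × $23,057.00 → $14,713.70
Ending inventory (cost pool remaining) = $8,343.30

COGS = $14,713.70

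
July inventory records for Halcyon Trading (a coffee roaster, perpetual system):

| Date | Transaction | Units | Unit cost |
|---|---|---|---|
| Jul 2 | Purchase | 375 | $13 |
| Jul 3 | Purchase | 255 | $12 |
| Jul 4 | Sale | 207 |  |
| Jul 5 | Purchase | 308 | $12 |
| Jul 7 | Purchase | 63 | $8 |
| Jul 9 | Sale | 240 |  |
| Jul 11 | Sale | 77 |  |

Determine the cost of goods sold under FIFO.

Jul 4, 207 sold [FIFO — oldest first]: 207 @ $13 = $2,691
Jul 9, 240 sold [FIFO — oldest first]: 168 @ $13 + 72 @ $12 = $3,048
Jul 11, 77 sold [FIFO — oldest first]: 77 @ $12 = $924
Total COGS = $2,691 + $3,048 + $924 = $6,663
Ending inventory: 106 @ $12 + 308 @ $12 + 63 @ $8 = $5,472

COGS = $6,663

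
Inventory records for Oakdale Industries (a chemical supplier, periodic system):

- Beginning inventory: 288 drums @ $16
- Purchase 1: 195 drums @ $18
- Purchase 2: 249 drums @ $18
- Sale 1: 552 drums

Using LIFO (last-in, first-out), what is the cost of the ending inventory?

Ending inventory = $2,880

Sale 1 (552) [LIFO — newest first]: 249 @ $18 + 195 @ $18 + 108 @ $16 = $9,720
Ending inventory: 180 @ $16 = $2,880
Check: goods available $12,600 = COGS $9,720 + ending $2,880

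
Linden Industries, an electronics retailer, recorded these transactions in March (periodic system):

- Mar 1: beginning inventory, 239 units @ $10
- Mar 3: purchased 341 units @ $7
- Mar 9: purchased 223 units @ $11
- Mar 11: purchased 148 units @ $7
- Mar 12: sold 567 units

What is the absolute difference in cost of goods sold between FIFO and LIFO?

$175

FIFO COGS: 239 @ $10 + 328 @ $7 = $4,686
LIFO COGS: 148 @ $7 + 223 @ $11 + 196 @ $7 = $4,861
Difference = |$4,686 − $4,861| = $175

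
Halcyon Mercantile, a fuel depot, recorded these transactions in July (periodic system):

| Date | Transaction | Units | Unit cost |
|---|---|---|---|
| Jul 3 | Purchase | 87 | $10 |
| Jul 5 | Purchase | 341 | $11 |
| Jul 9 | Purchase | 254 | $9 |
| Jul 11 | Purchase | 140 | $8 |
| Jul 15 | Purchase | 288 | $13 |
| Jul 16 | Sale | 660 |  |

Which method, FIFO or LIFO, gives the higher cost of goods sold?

LIFO

FIFO COGS: 87 @ $10 + 341 @ $11 + 232 @ $9 = $6,709
LIFO COGS: 288 @ $13 + 140 @ $8 + 232 @ $9 = $6,952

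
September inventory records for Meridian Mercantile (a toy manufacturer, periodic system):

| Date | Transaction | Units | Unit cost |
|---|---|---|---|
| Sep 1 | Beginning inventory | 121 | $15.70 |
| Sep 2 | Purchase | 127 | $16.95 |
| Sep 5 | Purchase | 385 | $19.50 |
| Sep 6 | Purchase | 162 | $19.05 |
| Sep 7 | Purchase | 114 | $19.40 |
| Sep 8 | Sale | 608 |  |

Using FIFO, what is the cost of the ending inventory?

Ending inventory = $5,785.20

Sep 8, 608 sold [FIFO — oldest first]: 121 @ $15.70 + 127 @ $16.95 + 360 @ $19.50 = $11,072.35
Ending inventory: 25 @ $19.50 + 162 @ $19.05 + 114 @ $19.40 = $5,785.20
Check: goods available $16,857.55 = COGS $11,072.35 + ending $5,785.20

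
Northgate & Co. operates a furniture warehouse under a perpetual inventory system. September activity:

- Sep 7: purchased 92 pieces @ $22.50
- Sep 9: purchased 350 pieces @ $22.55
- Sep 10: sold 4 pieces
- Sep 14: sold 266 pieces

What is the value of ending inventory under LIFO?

Ending inventory = $3,874.00

Sep 10, 4 sold [LIFO — newest first]: 4 @ $22.55 = $90.20
Sep 14, 266 sold [LIFO — newest first]: 266 @ $22.55 = $5,998.30
Total COGS = $90.20 + $5,998.30 = $6,088.50
Ending inventory: 92 @ $22.50 + 80 @ $22.55 = $3,874.00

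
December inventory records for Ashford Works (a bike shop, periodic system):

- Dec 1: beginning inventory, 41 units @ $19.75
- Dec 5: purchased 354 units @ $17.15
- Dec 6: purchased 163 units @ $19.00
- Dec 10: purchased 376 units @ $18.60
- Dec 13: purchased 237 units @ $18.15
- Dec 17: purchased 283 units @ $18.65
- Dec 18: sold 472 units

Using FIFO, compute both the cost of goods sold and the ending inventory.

Dec 18, 472 sold [FIFO — oldest first]: 41 @ $19.75 + 354 @ $17.15 + 77 @ $19.00 = $8,343.85
Ending inventory: 86 @ $19.00 + 376 @ $18.60 + 237 @ $18.15 + 283 @ $18.65 = $18,207.10
Check: goods available $26,550.95 = COGS $8,343.85 + ending $18,207.10

COGS = $8,343.85; ending inventory = $18,207.10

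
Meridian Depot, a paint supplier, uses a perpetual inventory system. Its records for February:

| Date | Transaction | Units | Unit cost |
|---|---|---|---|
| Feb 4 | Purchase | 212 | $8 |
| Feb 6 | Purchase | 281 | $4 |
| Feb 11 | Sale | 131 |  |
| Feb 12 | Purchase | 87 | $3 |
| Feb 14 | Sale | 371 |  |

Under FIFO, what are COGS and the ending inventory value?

Feb 11, 131 sold [FIFO — oldest first]: 131 @ $8 = $1,048
Feb 14, 371 sold [FIFO — oldest first]: 81 @ $8 + 281 @ $4 + 9 @ $3 = $1,799
Total COGS = $1,048 + $1,799 = $2,847
Ending inventory: 78 @ $3 = $234

COGS = $2,847; ending inventory = $234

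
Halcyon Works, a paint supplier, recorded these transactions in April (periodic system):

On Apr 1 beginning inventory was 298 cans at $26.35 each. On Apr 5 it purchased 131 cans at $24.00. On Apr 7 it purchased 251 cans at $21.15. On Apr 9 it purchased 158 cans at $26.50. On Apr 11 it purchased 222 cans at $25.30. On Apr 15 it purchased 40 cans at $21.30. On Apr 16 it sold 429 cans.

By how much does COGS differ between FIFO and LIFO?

FIFO COGS: 298 @ $26.35 + 131 @ $24.00 = $10,996.30
LIFO COGS: 40 @ $21.30 + 222 @ $25.30 + 158 @ $26.50 + 9 @ $21.15 = $10,845.95
Difference = |$10,996.30 − $10,845.95| = $150.35

$150.35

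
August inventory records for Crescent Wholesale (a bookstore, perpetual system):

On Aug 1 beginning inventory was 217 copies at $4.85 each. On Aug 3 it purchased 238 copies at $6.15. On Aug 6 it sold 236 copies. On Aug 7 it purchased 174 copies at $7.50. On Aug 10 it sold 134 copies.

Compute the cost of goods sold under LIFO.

Aug 6, 236 sold [LIFO — newest first]: 236 @ $6.15 = $1,451.40
Aug 10, 134 sold [LIFO — newest first]: 134 @ $7.50 = $1,005.00
Total COGS = $1,451.40 + $1,005.00 = $2,456.40
Ending inventory: 217 @ $4.85 + 2 @ $6.15 + 40 @ $7.50 = $1,364.75

COGS = $2,456.40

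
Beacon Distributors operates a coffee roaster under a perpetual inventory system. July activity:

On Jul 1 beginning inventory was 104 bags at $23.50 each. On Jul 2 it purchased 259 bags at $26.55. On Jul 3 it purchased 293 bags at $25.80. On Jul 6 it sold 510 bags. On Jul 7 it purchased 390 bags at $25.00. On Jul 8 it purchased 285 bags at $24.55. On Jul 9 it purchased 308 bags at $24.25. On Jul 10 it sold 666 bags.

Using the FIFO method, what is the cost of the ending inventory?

Jul 6, 510 sold [FIFO — oldest first]: 104 @ $23.50 + 259 @ $26.55 + 147 @ $25.80 = $13,113.05
Jul 10, 666 sold [FIFO — oldest first]: 146 @ $25.80 + 390 @ $25.00 + 130 @ $24.55 = $16,708.30
Total COGS = $13,113.05 + $16,708.30 = $29,821.35
Ending inventory: 155 @ $24.55 + 308 @ $24.25 = $11,274.25
Check: goods available $41,095.60 = COGS $29,821.35 + ending $11,274.25

Ending inventory = $11,274.25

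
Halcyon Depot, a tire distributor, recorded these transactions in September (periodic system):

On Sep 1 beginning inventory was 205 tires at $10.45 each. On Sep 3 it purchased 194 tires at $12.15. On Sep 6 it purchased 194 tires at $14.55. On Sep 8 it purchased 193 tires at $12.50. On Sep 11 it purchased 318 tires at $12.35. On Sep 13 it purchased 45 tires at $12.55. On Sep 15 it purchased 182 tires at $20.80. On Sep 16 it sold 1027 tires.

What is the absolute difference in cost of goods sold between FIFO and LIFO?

FIFO COGS: 205 @ $10.45 + 194 @ $12.15 + 194 @ $14.55 + 193 @ $12.50 + 241 @ $12.35 = $12,710.90
LIFO COGS: 182 @ $20.80 + 45 @ $12.55 + 318 @ $12.35 + 193 @ $12.50 + 194 @ $14.55 + 95 @ $12.15 = $14,667.10
Difference = |$12,710.90 − $14,667.10| = $1,956.20

$1,956.20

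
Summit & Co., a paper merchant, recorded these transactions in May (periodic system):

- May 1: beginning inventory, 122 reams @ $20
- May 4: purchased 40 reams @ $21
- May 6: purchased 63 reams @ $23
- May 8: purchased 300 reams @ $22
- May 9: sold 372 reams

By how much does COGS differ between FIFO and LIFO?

$275

FIFO COGS: 122 @ $20 + 40 @ $21 + 63 @ $23 + 147 @ $22 = $7,963
LIFO COGS: 300 @ $22 + 63 @ $23 + 9 @ $21 = $8,238
Difference = |$7,963 − $8,238| = $275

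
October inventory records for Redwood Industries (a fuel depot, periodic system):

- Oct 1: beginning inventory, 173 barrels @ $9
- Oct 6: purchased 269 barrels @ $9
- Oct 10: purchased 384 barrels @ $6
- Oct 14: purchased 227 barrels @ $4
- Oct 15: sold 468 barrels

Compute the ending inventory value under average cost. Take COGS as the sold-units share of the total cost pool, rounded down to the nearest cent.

Ending inventory = $3,994.45

Oct 15, sell 468: 468/1053 × $7,190.00 → $3,195.55
Ending inventory (cost pool remaining) = $3,994.45
Check: goods available $7,190.00 = COGS $3,195.55 + ending $3,994.45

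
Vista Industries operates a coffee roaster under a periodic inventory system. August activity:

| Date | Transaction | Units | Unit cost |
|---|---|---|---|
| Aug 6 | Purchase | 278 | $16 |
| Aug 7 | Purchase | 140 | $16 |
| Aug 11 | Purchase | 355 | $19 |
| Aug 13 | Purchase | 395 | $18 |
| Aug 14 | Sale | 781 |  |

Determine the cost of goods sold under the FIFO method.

Aug 14, 781 sold [FIFO — oldest first]: 278 @ $16 + 140 @ $16 + 355 @ $19 + 8 @ $18 = $13,577
Ending inventory: 387 @ $18 = $6,966

COGS = $13,577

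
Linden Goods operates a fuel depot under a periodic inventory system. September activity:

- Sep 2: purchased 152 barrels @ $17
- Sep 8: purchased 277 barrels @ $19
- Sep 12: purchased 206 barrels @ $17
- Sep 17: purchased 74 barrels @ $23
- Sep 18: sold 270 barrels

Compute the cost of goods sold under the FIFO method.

COGS = $4,826

Sep 18, 270 sold [FIFO — oldest first]: 152 @ $17 + 118 @ $19 = $4,826
Ending inventory: 159 @ $19 + 206 @ $17 + 74 @ $23 = $8,225
Check: goods available $13,051 = COGS $4,826 + ending $8,225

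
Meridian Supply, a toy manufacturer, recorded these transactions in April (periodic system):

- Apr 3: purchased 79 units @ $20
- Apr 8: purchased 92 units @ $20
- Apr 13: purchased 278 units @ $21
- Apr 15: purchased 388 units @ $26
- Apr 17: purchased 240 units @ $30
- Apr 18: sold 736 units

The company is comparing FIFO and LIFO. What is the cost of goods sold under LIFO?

FIFO COGS: 79 @ $20 + 92 @ $20 + 278 @ $21 + 287 @ $26 = $16,720
LIFO COGS: 240 @ $30 + 388 @ $26 + 108 @ $21 = $19,556

COGS = $19,556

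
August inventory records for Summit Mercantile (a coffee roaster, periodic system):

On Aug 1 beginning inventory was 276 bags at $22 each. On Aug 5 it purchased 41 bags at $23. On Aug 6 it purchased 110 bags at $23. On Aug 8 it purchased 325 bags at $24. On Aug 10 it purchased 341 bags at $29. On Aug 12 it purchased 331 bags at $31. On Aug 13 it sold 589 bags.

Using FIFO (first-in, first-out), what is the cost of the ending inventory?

Aug 13, 589 sold [FIFO — oldest first]: 276 @ $22 + 41 @ $23 + 110 @ $23 + 162 @ $24 = $13,433
Ending inventory: 163 @ $24 + 341 @ $29 + 331 @ $31 = $24,062

Ending inventory = $24,062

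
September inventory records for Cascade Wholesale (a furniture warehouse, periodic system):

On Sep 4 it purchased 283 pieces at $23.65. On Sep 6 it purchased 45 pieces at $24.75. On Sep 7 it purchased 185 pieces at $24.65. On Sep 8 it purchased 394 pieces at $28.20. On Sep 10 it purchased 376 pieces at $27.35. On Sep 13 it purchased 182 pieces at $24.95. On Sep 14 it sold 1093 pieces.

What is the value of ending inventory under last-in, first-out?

Sep 14, 1093 sold [LIFO — newest first]: 182 @ $24.95 + 376 @ $27.35 + 394 @ $28.20 + 141 @ $24.65 = $29,410.95
Ending inventory: 283 @ $23.65 + 45 @ $24.75 + 44 @ $24.65 = $8,891.30
Check: goods available $38,302.25 = COGS $29,410.95 + ending $8,891.30

Ending inventory = $8,891.30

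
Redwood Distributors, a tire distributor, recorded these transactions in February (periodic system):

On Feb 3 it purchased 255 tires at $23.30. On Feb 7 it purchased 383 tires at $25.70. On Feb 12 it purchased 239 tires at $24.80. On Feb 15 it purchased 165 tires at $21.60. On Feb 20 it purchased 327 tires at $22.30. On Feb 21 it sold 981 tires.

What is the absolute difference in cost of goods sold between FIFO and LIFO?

FIFO COGS: 255 @ $23.30 + 383 @ $25.70 + 239 @ $24.80 + 104 @ $21.60 = $23,958.20
LIFO COGS: 327 @ $22.30 + 165 @ $21.60 + 239 @ $24.80 + 250 @ $25.70 = $23,208.30
Difference = |$23,958.20 − $23,208.30| = $749.90

$749.90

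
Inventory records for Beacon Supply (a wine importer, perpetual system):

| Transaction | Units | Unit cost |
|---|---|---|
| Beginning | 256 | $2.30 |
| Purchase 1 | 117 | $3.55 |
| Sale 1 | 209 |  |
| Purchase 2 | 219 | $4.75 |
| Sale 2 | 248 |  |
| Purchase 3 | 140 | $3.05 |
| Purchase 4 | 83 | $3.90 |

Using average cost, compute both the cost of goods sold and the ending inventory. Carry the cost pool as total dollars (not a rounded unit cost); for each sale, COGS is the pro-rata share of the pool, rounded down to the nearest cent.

COGS = $1,522.10; ending inventory = $1,273.00

After Beginning: 256 on hand, pool $588.80 (≈ $2.3000 each)
After Purchase 1: 373 on hand, pool $1,004.15 (≈ $2.6921 each)
Sale 1, sell 209: 209/373 × $1,004.15 → $562.64
After Purchase 2: 383 on hand, pool $1,481.76 (≈ $3.8688 each)
Sale 2, sell 248: 248/383 × $1,481.76 → $959.46
After Purchase 3: 275 on hand, pool $949.30 (≈ $3.4520 each)
After Purchase 4: 358 on hand, pool $1,273.00 (≈ $3.5559 each)
Total COGS = $562.64 + $959.46 = $1,522.10
Ending inventory (cost pool remaining) = $1,273.00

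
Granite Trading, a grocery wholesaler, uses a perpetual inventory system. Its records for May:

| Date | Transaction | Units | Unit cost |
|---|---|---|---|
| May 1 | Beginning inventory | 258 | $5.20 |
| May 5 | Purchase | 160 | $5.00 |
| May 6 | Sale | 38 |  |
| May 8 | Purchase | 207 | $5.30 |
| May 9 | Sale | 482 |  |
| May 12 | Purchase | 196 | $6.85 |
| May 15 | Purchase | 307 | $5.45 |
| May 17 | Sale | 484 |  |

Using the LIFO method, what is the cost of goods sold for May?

COGS = $5,578.30

May 6, 38 sold [LIFO — newest first]: 38 @ $5.00 = $190.00
May 9, 482 sold [LIFO — newest first]: 207 @ $5.30 + 122 @ $5.00 + 153 @ $5.20 = $2,502.70
May 17, 484 sold [LIFO — newest first]: 307 @ $5.45 + 177 @ $6.85 = $2,885.60
Total COGS = $190.00 + $2,502.70 + $2,885.60 = $5,578.30
Ending inventory: 105 @ $5.20 + 19 @ $6.85 = $676.15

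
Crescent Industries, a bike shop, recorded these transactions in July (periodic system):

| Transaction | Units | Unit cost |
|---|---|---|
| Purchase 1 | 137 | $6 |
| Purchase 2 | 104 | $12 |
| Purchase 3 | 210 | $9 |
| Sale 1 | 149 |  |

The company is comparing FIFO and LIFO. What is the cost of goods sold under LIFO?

COGS = $1,341

FIFO COGS: 137 @ $6 + 12 @ $12 = $966
LIFO COGS: 149 @ $9 = $1,341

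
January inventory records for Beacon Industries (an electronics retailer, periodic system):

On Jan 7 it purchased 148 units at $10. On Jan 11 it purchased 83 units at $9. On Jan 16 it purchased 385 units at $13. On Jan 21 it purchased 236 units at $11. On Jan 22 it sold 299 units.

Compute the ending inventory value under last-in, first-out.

Ending inventory = $6,413

Jan 22, 299 sold [LIFO — newest first]: 236 @ $11 + 63 @ $13 = $3,415
Ending inventory: 148 @ $10 + 83 @ $9 + 322 @ $13 = $6,413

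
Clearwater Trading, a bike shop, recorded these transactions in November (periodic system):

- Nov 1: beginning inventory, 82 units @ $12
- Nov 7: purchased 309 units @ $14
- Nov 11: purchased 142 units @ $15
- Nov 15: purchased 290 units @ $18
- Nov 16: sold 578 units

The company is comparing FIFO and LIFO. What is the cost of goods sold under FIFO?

COGS = $8,250

FIFO COGS: 82 @ $12 + 309 @ $14 + 142 @ $15 + 45 @ $18 = $8,250
LIFO COGS: 290 @ $18 + 142 @ $15 + 146 @ $14 = $9,394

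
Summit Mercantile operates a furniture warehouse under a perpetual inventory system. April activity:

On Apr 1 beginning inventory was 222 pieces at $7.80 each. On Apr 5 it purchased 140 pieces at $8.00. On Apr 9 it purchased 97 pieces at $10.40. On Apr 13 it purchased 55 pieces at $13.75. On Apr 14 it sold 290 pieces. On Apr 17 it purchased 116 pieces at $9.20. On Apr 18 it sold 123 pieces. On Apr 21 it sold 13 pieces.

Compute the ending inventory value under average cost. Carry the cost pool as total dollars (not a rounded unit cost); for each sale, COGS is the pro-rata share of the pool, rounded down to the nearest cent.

After Apr 1: 222 on hand, pool $1,731.60 (≈ $7.8000 each)
After Apr 5: 362 on hand, pool $2,851.60 (≈ $7.8773 each)
After Apr 9: 459 on hand, pool $3,860.40 (≈ $8.4105 each)
After Apr 13: 514 on hand, pool $4,616.65 (≈ $8.9818 each)
Apr 14, sell 290: 290/514 × $4,616.65 → $2,604.72
After Apr 17: 340 on hand, pool $3,079.13 (≈ $9.0563 each)
Apr 18, sell 123: 123/340 × $3,079.13 → $1,113.92
Apr 21, sell 13: 13/217 × $1,965.21 → $117.73
Total COGS = $2,604.72 + $1,113.92 + $117.73 = $3,836.37
Ending inventory (cost pool remaining) = $1,847.48
Check: goods available $5,683.85 = COGS $3,836.37 + ending $1,847.48

Ending inventory = $1,847.48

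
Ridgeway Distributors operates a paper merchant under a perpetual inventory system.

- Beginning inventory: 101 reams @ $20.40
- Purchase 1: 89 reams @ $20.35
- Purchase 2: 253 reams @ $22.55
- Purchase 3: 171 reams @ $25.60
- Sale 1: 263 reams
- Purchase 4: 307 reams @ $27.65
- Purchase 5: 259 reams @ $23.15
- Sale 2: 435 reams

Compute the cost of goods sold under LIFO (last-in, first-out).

Sale 1 (263) [LIFO — newest first]: 171 @ $25.60 + 92 @ $22.55 = $6,452.20
Sale 2 (435) [LIFO — newest first]: 259 @ $23.15 + 176 @ $27.65 = $10,862.25
Total COGS = $6,452.20 + $10,862.25 = $17,314.45
Ending inventory: 101 @ $20.40 + 89 @ $20.35 + 161 @ $22.55 + 131 @ $27.65 = $11,124.25
Check: goods available $28,438.70 = COGS $17,314.45 + ending $11,124.25

COGS = $17,314.45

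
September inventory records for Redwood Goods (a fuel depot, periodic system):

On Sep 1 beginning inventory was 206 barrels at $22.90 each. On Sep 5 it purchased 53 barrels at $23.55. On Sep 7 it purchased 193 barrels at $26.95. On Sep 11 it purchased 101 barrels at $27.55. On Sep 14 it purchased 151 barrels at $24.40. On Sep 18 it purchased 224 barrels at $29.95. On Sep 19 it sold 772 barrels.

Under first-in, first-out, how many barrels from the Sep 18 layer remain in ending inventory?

Sep 19, 772 sold [FIFO — oldest first]: 206 @ $22.90 + 53 @ $23.55 + 193 @ $26.95 + 101 @ $27.55 + 151 @ $24.40 + 68 @ $29.95 = $19,670.45
Ending inventory: 156 @ $29.95 = $4,672.20
Check: goods available $24,342.65 = COGS $19,670.45 + ending $4,672.20

156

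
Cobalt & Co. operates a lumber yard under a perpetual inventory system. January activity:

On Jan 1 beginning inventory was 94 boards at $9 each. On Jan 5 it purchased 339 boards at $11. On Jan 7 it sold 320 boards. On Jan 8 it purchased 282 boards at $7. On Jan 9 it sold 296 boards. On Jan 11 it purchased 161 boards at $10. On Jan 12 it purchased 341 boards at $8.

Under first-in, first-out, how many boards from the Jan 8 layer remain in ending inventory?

Jan 7, 320 sold [FIFO — oldest first]: 94 @ $9 + 226 @ $11 = $3,332
Jan 9, 296 sold [FIFO — oldest first]: 113 @ $11 + 183 @ $7 = $2,524
Total COGS = $3,332 + $2,524 = $5,856
Ending inventory: 99 @ $7 + 161 @ $10 + 341 @ $8 = $5,031
Check: goods available $10,887 = COGS $5,856 + ending $5,031

99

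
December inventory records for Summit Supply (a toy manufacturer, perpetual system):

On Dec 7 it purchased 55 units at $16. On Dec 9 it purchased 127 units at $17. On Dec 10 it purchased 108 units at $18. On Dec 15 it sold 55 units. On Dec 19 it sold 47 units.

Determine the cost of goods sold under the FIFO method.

Dec 15, 55 sold [FIFO — oldest first]: 55 @ $16 = $880
Dec 19, 47 sold [FIFO — oldest first]: 47 @ $17 = $799
Total COGS = $880 + $799 = $1,679
Ending inventory: 80 @ $17 + 108 @ $18 = $3,304

COGS = $1,679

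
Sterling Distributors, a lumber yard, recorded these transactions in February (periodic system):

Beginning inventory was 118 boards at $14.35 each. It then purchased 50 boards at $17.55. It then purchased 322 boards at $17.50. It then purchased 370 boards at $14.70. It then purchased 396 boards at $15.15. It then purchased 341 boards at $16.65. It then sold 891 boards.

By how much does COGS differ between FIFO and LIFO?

$173.60

FIFO COGS: 118 @ $14.35 + 50 @ $17.55 + 322 @ $17.50 + 370 @ $14.70 + 31 @ $15.15 = $14,114.45
LIFO COGS: 341 @ $16.65 + 396 @ $15.15 + 154 @ $14.70 = $13,940.85
Difference = |$14,114.45 − $13,940.85| = $173.60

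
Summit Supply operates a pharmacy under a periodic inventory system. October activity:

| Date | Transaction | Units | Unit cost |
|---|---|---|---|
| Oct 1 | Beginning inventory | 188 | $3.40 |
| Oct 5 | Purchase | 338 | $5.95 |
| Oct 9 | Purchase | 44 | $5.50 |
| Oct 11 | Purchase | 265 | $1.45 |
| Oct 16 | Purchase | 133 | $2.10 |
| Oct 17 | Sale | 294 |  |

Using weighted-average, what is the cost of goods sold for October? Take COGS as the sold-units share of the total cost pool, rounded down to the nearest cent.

COGS = $1,079.97

Oct 17, sell 294: 294/968 × $3,555.85 → $1,079.97
Ending inventory (cost pool remaining) = $2,475.88
Check: goods available $3,555.85 = COGS $1,079.97 + ending $2,475.88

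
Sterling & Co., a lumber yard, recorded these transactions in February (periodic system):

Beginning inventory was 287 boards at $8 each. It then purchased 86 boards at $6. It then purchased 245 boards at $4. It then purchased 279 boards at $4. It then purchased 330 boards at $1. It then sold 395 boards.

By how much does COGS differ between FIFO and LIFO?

FIFO COGS: 287 @ $8 + 86 @ $6 + 22 @ $4 = $2,900
LIFO COGS: 330 @ $1 + 65 @ $4 = $590
Difference = |$2,900 − $590| = $2,310

$2,310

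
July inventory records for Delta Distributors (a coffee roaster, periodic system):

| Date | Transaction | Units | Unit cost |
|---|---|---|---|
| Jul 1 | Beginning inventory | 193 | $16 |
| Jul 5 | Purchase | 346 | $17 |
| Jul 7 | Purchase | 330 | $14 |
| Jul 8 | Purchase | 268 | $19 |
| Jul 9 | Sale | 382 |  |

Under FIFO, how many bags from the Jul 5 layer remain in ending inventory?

Jul 9, 382 sold [FIFO — oldest first]: 193 @ $16 + 189 @ $17 = $6,301
Ending inventory: 157 @ $17 + 330 @ $14 + 268 @ $19 = $12,381

157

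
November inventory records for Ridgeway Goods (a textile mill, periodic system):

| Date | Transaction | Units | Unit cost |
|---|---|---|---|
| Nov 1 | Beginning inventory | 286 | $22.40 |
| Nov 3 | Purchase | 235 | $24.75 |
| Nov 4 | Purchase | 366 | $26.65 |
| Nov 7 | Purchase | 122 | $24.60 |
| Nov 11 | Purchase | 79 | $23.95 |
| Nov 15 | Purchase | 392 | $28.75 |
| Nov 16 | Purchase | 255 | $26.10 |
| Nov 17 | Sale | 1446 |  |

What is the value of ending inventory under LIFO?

Nov 17, 1446 sold [LIFO — newest first]: 255 @ $26.10 + 392 @ $28.75 + 79 @ $23.95 + 122 @ $24.60 + 366 @ $26.65 + 232 @ $24.75 = $38,314.65
Ending inventory: 286 @ $22.40 + 3 @ $24.75 = $6,480.65
Check: goods available $44,795.30 = COGS $38,314.65 + ending $6,480.65

Ending inventory = $6,480.65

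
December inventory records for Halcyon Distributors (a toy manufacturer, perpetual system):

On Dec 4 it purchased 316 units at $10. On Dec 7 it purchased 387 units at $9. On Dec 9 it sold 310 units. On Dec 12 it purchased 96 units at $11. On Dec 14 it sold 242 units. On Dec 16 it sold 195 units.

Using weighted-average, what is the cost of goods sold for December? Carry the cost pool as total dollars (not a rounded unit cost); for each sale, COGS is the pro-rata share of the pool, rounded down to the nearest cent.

After Dec 4: 316 on hand, pool $3,160.00 (≈ $10.0000 each)
After Dec 7: 703 on hand, pool $6,643.00 (≈ $9.4495 each)
Dec 9, sell 310: 310/703 × $6,643.00 → $2,929.34
After Dec 12: 489 on hand, pool $4,769.66 (≈ $9.7539 each)
Dec 14, sell 242: 242/489 × $4,769.66 → $2,360.44
Dec 16, sell 195: 195/247 × $2,409.22 → $1,902.01
Total COGS = $2,929.34 + $2,360.44 + $1,902.01 = $7,191.79
Ending inventory (cost pool remaining) = $507.21
Check: goods available $7,699.00 = COGS $7,191.79 + ending $507.21

COGS = $7,191.79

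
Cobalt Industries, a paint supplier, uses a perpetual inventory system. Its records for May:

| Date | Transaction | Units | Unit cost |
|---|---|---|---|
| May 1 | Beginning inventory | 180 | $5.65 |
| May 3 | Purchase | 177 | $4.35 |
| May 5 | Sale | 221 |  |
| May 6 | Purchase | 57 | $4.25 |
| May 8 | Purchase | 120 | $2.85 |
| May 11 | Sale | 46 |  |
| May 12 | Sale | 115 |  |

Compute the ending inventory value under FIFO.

May 5, 221 sold [FIFO — oldest first]: 180 @ $5.65 + 41 @ $4.35 = $1,195.35
May 11, 46 sold [FIFO — oldest first]: 46 @ $4.35 = $200.10
May 12, 115 sold [FIFO — oldest first]: 90 @ $4.35 + 25 @ $4.25 = $497.75
Total COGS = $1,195.35 + $200.10 + $497.75 = $1,893.20
Ending inventory: 32 @ $4.25 + 120 @ $2.85 = $478.00

Ending inventory = $478.00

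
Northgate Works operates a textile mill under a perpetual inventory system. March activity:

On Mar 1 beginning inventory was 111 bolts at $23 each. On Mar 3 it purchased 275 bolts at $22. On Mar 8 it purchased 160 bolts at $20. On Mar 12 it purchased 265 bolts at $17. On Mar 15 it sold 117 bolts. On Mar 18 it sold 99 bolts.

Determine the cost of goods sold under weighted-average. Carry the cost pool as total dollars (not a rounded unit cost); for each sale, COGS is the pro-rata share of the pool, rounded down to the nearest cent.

After Mar 1: 111 on hand, pool $2,553.00 (≈ $23.0000 each)
After Mar 3: 386 on hand, pool $8,603.00 (≈ $22.2876 each)
After Mar 8: 546 on hand, pool $11,803.00 (≈ $21.6172 each)
After Mar 12: 811 on hand, pool $16,308.00 (≈ $20.1085 each)
Mar 15, sell 117: 117/811 × $16,308.00 → $2,352.69
Mar 18, sell 99: 99/694 × $13,955.31 → $1,990.74
Total COGS = $2,352.69 + $1,990.74 = $4,343.43
Ending inventory (cost pool remaining) = $11,964.57

COGS = $4,343.43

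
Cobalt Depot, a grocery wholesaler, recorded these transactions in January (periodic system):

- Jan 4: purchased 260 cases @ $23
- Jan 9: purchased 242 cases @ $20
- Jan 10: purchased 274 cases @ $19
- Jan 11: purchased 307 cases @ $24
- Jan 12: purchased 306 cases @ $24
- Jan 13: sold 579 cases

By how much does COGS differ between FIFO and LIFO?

$1,613

FIFO COGS: 260 @ $23 + 242 @ $20 + 77 @ $19 = $12,283
LIFO COGS: 306 @ $24 + 273 @ $24 = $13,896
Difference = |$12,283 − $13,896| = $1,613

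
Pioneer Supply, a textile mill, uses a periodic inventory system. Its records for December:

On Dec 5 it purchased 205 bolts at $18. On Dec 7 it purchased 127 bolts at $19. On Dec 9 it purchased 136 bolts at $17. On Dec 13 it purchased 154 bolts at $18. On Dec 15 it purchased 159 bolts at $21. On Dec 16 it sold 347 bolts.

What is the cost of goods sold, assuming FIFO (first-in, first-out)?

COGS = $6,358

Dec 16, 347 sold [FIFO — oldest first]: 205 @ $18 + 127 @ $19 + 15 @ $17 = $6,358
Ending inventory: 121 @ $17 + 154 @ $18 + 159 @ $21 = $8,168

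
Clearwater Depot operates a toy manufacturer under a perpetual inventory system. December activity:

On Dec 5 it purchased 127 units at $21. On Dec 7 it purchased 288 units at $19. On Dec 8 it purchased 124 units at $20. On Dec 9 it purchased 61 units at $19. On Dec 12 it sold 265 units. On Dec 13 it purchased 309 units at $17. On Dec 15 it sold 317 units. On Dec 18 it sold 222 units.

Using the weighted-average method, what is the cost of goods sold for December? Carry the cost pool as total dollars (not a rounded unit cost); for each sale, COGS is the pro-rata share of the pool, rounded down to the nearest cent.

After Dec 5: 127 on hand, pool $2,667.00 (≈ $21.0000 each)
After Dec 7: 415 on hand, pool $8,139.00 (≈ $19.6120 each)
After Dec 8: 539 on hand, pool $10,619.00 (≈ $19.7013 each)
After Dec 9: 600 on hand, pool $11,778.00 (≈ $19.6300 each)
Dec 12, sell 265: 265/600 × $11,778.00 → $5,201.95
After Dec 13: 644 on hand, pool $11,829.05 (≈ $18.3681 each)
Dec 15, sell 317: 317/644 × $11,829.05 → $5,822.68
Dec 18, sell 222: 222/327 × $6,006.37 → $4,077.71
Total COGS = $5,201.95 + $5,822.68 + $4,077.71 = $15,102.34
Ending inventory (cost pool remaining) = $1,928.66
Check: goods available $17,031.00 = COGS $15,102.34 + ending $1,928.66

COGS = $15,102.34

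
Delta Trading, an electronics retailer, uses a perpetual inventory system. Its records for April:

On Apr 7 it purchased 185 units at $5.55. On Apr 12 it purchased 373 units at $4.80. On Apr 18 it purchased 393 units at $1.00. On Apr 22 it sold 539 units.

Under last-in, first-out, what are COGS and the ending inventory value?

Apr 22, 539 sold [LIFO — newest first]: 393 @ $1.00 + 146 @ $4.80 = $1,093.80
Ending inventory: 185 @ $5.55 + 227 @ $4.80 = $2,116.35
Check: goods available $3,210.15 = COGS $1,093.80 + ending $2,116.35

COGS = $1,093.80; ending inventory = $2,116.35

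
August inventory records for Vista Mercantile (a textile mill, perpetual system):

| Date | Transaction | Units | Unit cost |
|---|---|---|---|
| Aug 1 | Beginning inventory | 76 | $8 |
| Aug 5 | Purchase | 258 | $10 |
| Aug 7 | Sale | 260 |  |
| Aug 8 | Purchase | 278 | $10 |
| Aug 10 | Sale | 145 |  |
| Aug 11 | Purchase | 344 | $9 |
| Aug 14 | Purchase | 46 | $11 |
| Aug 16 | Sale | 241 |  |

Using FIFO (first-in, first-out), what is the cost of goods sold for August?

COGS = $6,274

Aug 7, 260 sold [FIFO — oldest first]: 76 @ $8 + 184 @ $10 = $2,448
Aug 10, 145 sold [FIFO — oldest first]: 74 @ $10 + 71 @ $10 = $1,450
Aug 16, 241 sold [FIFO — oldest first]: 207 @ $10 + 34 @ $9 = $2,376
Total COGS = $2,448 + $1,450 + $2,376 = $6,274
Ending inventory: 310 @ $9 + 46 @ $11 = $3,296
Check: goods available $9,570 = COGS $6,274 + ending $3,296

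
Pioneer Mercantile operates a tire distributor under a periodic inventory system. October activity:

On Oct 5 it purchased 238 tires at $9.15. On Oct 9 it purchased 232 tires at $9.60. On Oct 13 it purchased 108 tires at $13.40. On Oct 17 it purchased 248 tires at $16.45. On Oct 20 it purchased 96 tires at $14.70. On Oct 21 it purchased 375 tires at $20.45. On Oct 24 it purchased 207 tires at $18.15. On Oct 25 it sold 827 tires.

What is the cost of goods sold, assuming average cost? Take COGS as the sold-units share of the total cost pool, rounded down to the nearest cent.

Oct 25, sell 827: 827/1504 × $22,768.70 → $12,519.75
Ending inventory (cost pool remaining) = $10,248.95

COGS = $12,519.75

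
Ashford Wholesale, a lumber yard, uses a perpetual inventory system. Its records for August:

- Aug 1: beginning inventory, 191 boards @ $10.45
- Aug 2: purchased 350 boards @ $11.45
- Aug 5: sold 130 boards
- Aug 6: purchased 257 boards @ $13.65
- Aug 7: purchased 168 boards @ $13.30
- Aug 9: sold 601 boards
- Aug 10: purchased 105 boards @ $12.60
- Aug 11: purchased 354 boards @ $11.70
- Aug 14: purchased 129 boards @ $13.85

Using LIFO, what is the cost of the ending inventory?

Ending inventory = $9,751.20

Aug 5, 130 sold [LIFO — newest first]: 130 @ $11.45 = $1,488.50
Aug 9, 601 sold [LIFO — newest first]: 168 @ $13.30 + 257 @ $13.65 + 176 @ $11.45 = $7,757.65
Total COGS = $1,488.50 + $7,757.65 = $9,246.15
Ending inventory: 191 @ $10.45 + 44 @ $11.45 + 105 @ $12.60 + 354 @ $11.70 + 129 @ $13.85 = $9,751.20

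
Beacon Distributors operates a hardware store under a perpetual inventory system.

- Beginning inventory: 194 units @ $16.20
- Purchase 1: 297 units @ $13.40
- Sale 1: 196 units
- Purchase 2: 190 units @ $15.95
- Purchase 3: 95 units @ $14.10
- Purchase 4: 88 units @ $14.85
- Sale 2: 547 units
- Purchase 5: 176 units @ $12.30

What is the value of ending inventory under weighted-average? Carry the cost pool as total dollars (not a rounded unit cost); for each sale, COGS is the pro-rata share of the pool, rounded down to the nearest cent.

After Beginning: 194 on hand, pool $3,142.80 (≈ $16.2000 each)
After Purchase 1: 491 on hand, pool $7,122.60 (≈ $14.5063 each)
Sale 1, sell 196: 196/491 × $7,122.60 → $2,843.23
After Purchase 2: 485 on hand, pool $7,309.87 (≈ $15.0719 each)
After Purchase 3: 580 on hand, pool $8,649.37 (≈ $14.9127 each)
After Purchase 4: 668 on hand, pool $9,956.17 (≈ $14.9044 each)
Sale 2, sell 547: 547/668 × $9,956.17 → $8,152.73
After Purchase 5: 297 on hand, pool $3,968.24 (≈ $13.3611 each)
Total COGS = $2,843.23 + $8,152.73 = $10,995.96
Ending inventory (cost pool remaining) = $3,968.24

Ending inventory = $3,968.24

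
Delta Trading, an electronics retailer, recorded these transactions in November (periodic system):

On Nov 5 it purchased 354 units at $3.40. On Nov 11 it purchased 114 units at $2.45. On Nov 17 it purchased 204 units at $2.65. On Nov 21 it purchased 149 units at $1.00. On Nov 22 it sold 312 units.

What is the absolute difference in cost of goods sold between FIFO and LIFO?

$479.85

FIFO COGS: 312 @ $3.40 = $1,060.80
LIFO COGS: 149 @ $1.00 + 163 @ $2.65 = $580.95
Difference = |$1,060.80 − $580.95| = $479.85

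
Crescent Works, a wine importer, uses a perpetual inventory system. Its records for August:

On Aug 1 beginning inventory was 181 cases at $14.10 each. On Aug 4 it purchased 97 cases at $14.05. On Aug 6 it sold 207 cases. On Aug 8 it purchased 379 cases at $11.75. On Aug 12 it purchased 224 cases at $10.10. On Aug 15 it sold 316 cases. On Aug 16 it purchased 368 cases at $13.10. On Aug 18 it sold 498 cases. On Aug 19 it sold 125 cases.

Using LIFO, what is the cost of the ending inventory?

Ending inventory = $1,377.10

Aug 6, 207 sold [LIFO — newest first]: 97 @ $14.05 + 110 @ $14.10 = $2,913.85
Aug 15, 316 sold [LIFO — newest first]: 224 @ $10.10 + 92 @ $11.75 = $3,343.40
Aug 18, 498 sold [LIFO — newest first]: 368 @ $13.10 + 130 @ $11.75 = $6,348.30
Aug 19, 125 sold [LIFO — newest first]: 125 @ $11.75 = $1,468.75
Total COGS = $2,913.85 + $3,343.40 + $6,348.30 + $1,468.75 = $14,074.30
Ending inventory: 71 @ $14.10 + 32 @ $11.75 = $1,377.10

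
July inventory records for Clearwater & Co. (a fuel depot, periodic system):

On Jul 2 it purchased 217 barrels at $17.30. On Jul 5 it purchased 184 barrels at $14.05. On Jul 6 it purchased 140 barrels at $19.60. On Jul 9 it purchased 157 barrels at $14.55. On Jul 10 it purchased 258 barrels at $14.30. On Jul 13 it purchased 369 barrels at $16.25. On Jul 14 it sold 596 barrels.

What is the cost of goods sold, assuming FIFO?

Jul 14, 596 sold [FIFO — oldest first]: 217 @ $17.30 + 184 @ $14.05 + 140 @ $19.60 + 55 @ $14.55 = $9,883.55
Ending inventory: 102 @ $14.55 + 258 @ $14.30 + 369 @ $16.25 = $11,169.75

COGS = $9,883.55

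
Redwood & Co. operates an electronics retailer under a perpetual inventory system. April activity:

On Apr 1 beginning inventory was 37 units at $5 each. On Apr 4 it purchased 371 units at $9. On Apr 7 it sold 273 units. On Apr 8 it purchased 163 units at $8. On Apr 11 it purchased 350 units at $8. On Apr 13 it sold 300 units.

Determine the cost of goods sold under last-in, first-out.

Apr 7, 273 sold [LIFO — newest first]: 273 @ $9 = $2,457
Apr 13, 300 sold [LIFO — newest first]: 300 @ $8 = $2,400
Total COGS = $2,457 + $2,400 = $4,857
Ending inventory: 37 @ $5 + 98 @ $9 + 163 @ $8 + 50 @ $8 = $2,771

COGS = $4,857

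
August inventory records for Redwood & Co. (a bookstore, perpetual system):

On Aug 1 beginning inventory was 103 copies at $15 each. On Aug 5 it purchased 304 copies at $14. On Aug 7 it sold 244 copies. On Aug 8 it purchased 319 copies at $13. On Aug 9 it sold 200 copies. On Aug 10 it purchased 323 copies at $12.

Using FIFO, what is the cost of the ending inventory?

Ending inventory = $7,542

Aug 7, 244 sold [FIFO — oldest first]: 103 @ $15 + 141 @ $14 = $3,519
Aug 9, 200 sold [FIFO — oldest first]: 163 @ $14 + 37 @ $13 = $2,763
Total COGS = $3,519 + $2,763 = $6,282
Ending inventory: 282 @ $13 + 323 @ $12 = $7,542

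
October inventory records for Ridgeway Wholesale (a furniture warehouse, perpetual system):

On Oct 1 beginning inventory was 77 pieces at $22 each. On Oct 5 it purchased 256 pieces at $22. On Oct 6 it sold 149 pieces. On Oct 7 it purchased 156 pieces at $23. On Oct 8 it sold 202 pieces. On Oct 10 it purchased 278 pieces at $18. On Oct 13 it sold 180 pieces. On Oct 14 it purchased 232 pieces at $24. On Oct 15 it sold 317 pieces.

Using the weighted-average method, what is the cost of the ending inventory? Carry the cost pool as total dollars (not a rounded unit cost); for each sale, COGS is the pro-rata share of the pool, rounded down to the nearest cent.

After Oct 1: 77 on hand, pool $1,694.00 (≈ $22.0000 each)
After Oct 5: 333 on hand, pool $7,326.00 (≈ $22.0000 each)
Oct 6, sell 149: 149/333 × $7,326.00 → $3,278.00
After Oct 7: 340 on hand, pool $7,636.00 (≈ $22.4588 each)
Oct 8, sell 202: 202/340 × $7,636.00 → $4,536.68
After Oct 10: 416 on hand, pool $8,103.32 (≈ $19.4791 each)
Oct 13, sell 180: 180/416 × $8,103.32 → $3,506.24
After Oct 14: 468 on hand, pool $10,165.08 (≈ $21.7203 each)
Oct 15, sell 317: 317/468 × $10,165.08 → $6,885.32
Total COGS = $3,278.00 + $4,536.68 + $3,506.24 + $6,885.32 = $18,206.24
Ending inventory (cost pool remaining) = $3,279.76

Ending inventory = $3,279.76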